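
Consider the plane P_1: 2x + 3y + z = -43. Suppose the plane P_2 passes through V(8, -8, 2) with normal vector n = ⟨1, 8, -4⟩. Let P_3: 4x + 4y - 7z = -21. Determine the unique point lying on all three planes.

P_2: n·r = n·V gives x + 8y - 4z = -64.
Solving the 3×3 linear system 2x + 3y + z = -43, x + 8y - 4z = -64, 4x + 4y - 7z = -21 (e.g. by elimination or Cramer's rule, determinant = -135) gives (-4, -10, -5).

(-4, -10, -5)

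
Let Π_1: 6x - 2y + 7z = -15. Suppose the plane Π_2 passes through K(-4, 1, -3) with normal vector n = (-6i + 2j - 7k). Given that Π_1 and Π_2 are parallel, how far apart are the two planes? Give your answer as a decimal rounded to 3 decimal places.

Π_2: n·r = n·K gives -6x + 2y - 7z = 47.
Rescale Π_2 by 1/(-1): 6x - 2y + 7z = -47. Then distance = |-15 − (-47)| / √89 ≈ 3.392.

3.392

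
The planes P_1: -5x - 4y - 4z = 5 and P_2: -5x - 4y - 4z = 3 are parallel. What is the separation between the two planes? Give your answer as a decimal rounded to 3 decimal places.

0.265

Same normal n = (-5, -4, -4) with |n| = √57; distance = |5 − 3| / |n| = 2/√57 ≈ 0.265.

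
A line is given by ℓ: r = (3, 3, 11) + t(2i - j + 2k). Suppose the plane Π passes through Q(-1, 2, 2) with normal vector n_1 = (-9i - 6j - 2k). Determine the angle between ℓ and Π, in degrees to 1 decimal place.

Π: n_1·r = n_1·Q gives -9x - 6y - 2z = -7.
sin θ = |n·v| / (|n||v|) = |-16| / (√121 · √9) = 0.48485.
θ ≈ 29.0°.

29.0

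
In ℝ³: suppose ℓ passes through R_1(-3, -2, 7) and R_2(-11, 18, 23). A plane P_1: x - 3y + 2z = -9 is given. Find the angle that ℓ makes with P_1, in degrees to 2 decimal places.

A direction vector for ℓ is R_2 − R_1 = (-8, 20, 16).
sin θ = |n·v| / (|n||v|) = |-36| / (√14 · √720) = 0.35857.
θ ≈ 21.01°.

21.01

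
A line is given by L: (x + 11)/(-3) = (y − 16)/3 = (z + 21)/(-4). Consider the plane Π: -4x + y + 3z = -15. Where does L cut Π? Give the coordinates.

L has direction (-3, 3, -4) through (-11, 16, -21).
Substitute r = (-11, 16, -21) + t(-3, 3, -4) into the plane: -3 + 3t = -15, so t = -4.
Intersection: (-11, 16, -21) + (-4)·(-3, 3, -4) = (1, 4, -5).

(1, 4, -5)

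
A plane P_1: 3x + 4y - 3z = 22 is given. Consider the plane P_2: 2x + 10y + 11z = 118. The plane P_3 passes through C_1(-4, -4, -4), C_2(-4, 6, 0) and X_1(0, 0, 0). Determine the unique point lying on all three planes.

(2, 7, 4)

C_1C_2 = (0, 10, 4), C_1X_1 = (4, 4, 4); a normal to P_3 is C_1C_2 × C_1X_1 = (24, 16, -40).
Using C_1: P_3 has equation 24x + 16y - 40z = 0.
Solving the 3×3 linear system 3x + 4y - 3z = 22, 2x + 10y + 11z = 118, 24x + 16y - 40z = 0 (e.g. by elimination or Cramer's rule, determinant = 272) gives (2, 7, 4).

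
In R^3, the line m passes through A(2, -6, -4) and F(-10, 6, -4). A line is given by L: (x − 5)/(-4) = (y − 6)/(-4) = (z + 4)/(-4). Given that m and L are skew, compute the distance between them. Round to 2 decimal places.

A direction vector for m is F − A = (-12, 12, 0).
L has direction (-4, -4, -4) through (5, 6, -4).
Common perpendicular direction n = (-12, 12, 0) × (-4, -4, -4) = (-48, -48, 96).
With w = (5, 6, -4) − (2, -6, -4) = (3, 12, 0), w · n = -720.
Distance = |w · n| / |n| = |-720| / √13824 ≈ 6.12.

6.12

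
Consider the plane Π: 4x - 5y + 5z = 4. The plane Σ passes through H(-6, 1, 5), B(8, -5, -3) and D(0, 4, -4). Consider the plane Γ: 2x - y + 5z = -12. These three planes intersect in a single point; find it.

HB = (14, -6, -8), HD = (6, 3, -9); a normal to Σ is HB × HD = (78, 78, 78).
Using H: Σ has equation 78x + 78y + 78z = 0.
Solving the 3×3 linear system 4x - 5y + 5z = 4, 78x + 78y + 78z = 0, 2x - y + 5z = -12 (e.g. by elimination or Cramer's rule, determinant = 1872) gives (6, -1, -5).

(6, -1, -5)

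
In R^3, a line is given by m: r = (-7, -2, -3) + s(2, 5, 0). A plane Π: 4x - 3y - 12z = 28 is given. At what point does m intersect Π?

Substitute r = (-7, -2, -3) + t(2, 5, 0) into the plane: 14 + (-7)t = 28, so t = -2.
Intersection: (-7, -2, -3) + (-2)·(2, 5, 0) = (-11, -12, -3).

(-11, -12, -3)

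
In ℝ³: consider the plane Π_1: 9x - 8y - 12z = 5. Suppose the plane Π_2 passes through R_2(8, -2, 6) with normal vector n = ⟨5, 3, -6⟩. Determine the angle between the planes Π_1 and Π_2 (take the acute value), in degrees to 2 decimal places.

Π_2: n·r = n·R_2 gives 5x + 3y - 6z = -2.
cos θ = |n₁·n₂| / (|n₁||n₂|) = |93| / (√289 · √70).
θ = arccos(0.65386) ≈ 49.17°.

49.17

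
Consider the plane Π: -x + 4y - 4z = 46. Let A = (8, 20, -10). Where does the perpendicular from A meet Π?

(10, 12, -2)

Foot = A − λn with λ = (n·A − d)/|n|² = (112 − 46)/33 = 2.
Foot = (8, 20, -10) − 2·(-1, 4, -4) = (10, 12, -2).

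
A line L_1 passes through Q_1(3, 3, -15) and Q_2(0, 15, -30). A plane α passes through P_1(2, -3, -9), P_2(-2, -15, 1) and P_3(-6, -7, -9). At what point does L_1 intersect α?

A direction vector for L_1 is Q_2 − Q_1 = (-3, 12, -15).
P_1P_2 = (-4, -12, 10), P_1P_3 = (-8, -4, 0); a normal to α is P_1P_2 × P_1P_3 = (40, -80, -80).
Using P_1: α has equation 40x - 80y - 80z = 1040.
Substitute r = (3, 3, -15) + t(-3, 12, -15) into the plane: 1080 + 120t = 1040, so t = -1/3.
Intersection: (3, 3, -15) + (-1/3)·(-3, 12, -15) = (4, -1, -10).

(4, -1, -10)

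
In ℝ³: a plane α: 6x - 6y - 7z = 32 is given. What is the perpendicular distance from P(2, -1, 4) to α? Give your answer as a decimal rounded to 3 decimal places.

n·P − d = (6)·(2) + (-6)·(-1) + (-7)·(4) − 32 = -42; |n| = √121.
Distance = |-42| / √121 = 42/√121 ≈ 3.818.

3.818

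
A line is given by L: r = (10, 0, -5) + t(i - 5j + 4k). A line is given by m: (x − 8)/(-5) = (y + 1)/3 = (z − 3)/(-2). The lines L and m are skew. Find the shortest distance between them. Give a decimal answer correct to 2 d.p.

m has direction (-5, 3, -2) through (8, -1, 3).
Common perpendicular direction n = (1, -5, 4) × (-5, 3, -2) = (-2, -18, -22).
With w = (8, -1, 3) − (10, 0, -5) = (-2, -1, 8), w · n = -154.
Distance = |w · n| / |n| = |-154| / √812 ≈ 5.40.

5.40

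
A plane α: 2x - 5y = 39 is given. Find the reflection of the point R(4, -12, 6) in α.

(0, -2, 6)

λ = (n·R − d)/|n|² = (68 − 39)/29 = 1.
Reflection = R − 2λn = (4, -12, 6) − 2·(2, -5, 0) = (0, -2, 6).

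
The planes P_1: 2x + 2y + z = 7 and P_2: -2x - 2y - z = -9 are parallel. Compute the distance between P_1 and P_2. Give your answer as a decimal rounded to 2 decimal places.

Rescale P_2 by 1/(-1): 2x + 2y + z = 9. Then distance = |7 − 9| / √9 ≈ 0.67.

0.67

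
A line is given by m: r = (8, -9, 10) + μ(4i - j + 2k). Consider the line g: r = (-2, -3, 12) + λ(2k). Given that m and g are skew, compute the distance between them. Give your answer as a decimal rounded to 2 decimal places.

3.40

Common perpendicular direction n = (4, -1, 2) × (0, 0, 2) = (-2, -8, 0).
With w = (-2, -3, 12) − (8, -9, 10) = (-10, 6, 2), w · n = -28.
Distance = |w · n| / |n| = |-28| / √68 ≈ 3.40.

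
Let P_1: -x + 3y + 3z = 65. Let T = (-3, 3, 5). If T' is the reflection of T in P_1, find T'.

(-7, 15, 17)

λ = (n·T − d)/|n|² = (27 − 65)/19 = -2.
Reflection = T − 2λn = (-3, 3, 5) − (-4)·(-1, 3, 3) = (-7, 15, 17).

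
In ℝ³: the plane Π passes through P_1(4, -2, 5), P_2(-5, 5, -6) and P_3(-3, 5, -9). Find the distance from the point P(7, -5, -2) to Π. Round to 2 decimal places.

3.30

P_1P_2 = (-9, 7, -11), P_1P_3 = (-7, 7, -14); a normal to Π is P_1P_2 × P_1P_3 = (-21, -49, -14).
Using P_1: Π has equation -21x - 49y - 14z = -56.
n·P − d = (-21)·(7) + (-49)·(-5) + (-14)·(-2) − (-56) = 182; |n| = √3038.
Distance = |182| / √3038 = 182/√3038 ≈ 3.30.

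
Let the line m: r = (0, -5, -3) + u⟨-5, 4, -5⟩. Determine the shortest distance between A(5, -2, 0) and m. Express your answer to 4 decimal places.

Taking (0, -5, -3) on m with direction v = (-5, 4, -5): w = A − (0, -5, -3) = (5, 3, 3), and w × v = (-27, 10, 35).
Distance = |w × v| / |v| = √2054 / √66 ≈ 5.5786.

5.5786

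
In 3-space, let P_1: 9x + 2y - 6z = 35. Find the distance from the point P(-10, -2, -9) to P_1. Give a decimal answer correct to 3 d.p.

6.818

n·P − d = (9)·(-10) + (2)·(-2) + (-6)·(-9) − 35 = -75; |n| = √121.
Distance = |-75| / √121 = 75/√121 ≈ 6.818.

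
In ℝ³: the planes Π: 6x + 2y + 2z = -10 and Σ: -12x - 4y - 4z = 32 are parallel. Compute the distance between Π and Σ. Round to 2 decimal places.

0.90

Rescale Σ by 1/(-2): 6x + 2y + 2z = -16. Then distance = |-10 − (-16)| / √44 ≈ 0.90.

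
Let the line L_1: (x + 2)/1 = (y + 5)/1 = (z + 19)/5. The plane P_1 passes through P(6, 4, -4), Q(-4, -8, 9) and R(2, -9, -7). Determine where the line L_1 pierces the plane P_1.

(2, -1, 1)

L_1 has direction (1, 1, 5) through (-2, -5, -19).
PQ = (-10, -12, 13), PR = (-4, -13, -3); a normal to P_1 is PQ × PR = (205, -82, 82).
Using P: P_1 has equation 205x - 82y + 82z = 574.
Substitute r = (-2, -5, -19) + t(1, 1, 5) into the plane: -1558 + 533t = 574, so t = 4.
Intersection: (-2, -5, -19) + 4·(1, 1, 5) = (2, -1, 1).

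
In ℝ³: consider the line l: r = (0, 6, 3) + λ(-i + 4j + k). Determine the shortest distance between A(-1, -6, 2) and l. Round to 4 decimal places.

Taking (0, 6, 3) on l with direction v = (-1, 4, 1): w = A − (0, 6, 3) = (-1, -12, -1), and w × v = (-8, 2, -16).
Distance = |w × v| / |v| = √324 / √18 ≈ 4.2426.

4.2426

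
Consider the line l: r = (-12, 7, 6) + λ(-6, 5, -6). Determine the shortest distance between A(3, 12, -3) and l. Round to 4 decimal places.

Taking (-12, 7, 6) on l with direction v = (-6, 5, -6): w = A − (-12, 7, 6) = (15, 5, -9), and w × v = (15, 144, 105).
Distance = |w × v| / |v| = √31986 / √97 ≈ 18.1591.

18.1591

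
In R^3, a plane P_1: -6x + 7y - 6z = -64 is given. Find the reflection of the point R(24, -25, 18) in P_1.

(-12, 17, -18)

λ = (n·R − d)/|n|² = (-427 − (-64))/121 = -3.
Reflection = R − 2λn = (24, -25, 18) − (-6)·(-6, 7, -6) = (-12, 17, -18).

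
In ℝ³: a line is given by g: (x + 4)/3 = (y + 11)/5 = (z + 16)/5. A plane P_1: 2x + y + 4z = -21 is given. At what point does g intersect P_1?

g has direction (3, 5, 5) through (-4, -11, -16).
Substitute r = (-4, -11, -16) + t(3, 5, 5) into the plane: -83 + 31t = -21, so t = 2.
Intersection: (-4, -11, -16) + 2·(3, 5, 5) = (2, -1, -6).

(2, -1, -6)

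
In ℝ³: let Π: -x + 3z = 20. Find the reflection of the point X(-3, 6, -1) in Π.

(-7, 6, 11)

λ = (n·X − d)/|n|² = (0 − 20)/10 = -2.
Reflection = X − 2λn = (-3, 6, -1) − (-4)·(-1, 0, 3) = (-7, 6, 11).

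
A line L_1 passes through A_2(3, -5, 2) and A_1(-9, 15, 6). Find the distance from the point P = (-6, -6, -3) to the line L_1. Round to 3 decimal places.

A direction vector for L_1 is A_1 − A_2 = (-12, 20, 4).
Taking (3, -5, 2) on L_1 with direction v = (-12, 20, 4): w = P − (3, -5, 2) = (-9, -1, -5), and w × v = (96, 96, -192).
Distance = |w × v| / |v| = √55296 / √560 ≈ 9.937.

9.937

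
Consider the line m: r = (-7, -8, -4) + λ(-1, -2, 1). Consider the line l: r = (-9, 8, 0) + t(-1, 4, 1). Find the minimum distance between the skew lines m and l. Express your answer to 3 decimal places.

Common perpendicular direction n = (-1, -2, 1) × (-1, 4, 1) = (-6, 0, -6).
With w = (-9, 8, 0) − (-7, -8, -4) = (-2, 16, 4), w · n = -12.
Distance = |w · n| / |n| = |-12| / √72 ≈ 1.414.

1.414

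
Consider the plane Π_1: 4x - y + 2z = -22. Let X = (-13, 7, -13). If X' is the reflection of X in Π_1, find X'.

(11, 1, -1)

λ = (n·X − d)/|n|² = (-85 − (-22))/21 = -3.
Reflection = X − 2λn = (-13, 7, -13) − (-6)·(4, -1, 2) = (11, 1, -1).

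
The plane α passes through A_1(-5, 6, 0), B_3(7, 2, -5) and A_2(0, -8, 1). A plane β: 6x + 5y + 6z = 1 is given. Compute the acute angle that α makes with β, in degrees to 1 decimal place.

A_1B_3 = (12, -4, -5), A_1A_2 = (5, -14, 1); a normal to α is A_1B_3 × A_1A_2 = (-74, -37, -148).
Using A_1: α has equation -74x - 37y - 148z = 148.
cos θ = |n₁·n₂| / (|n₁||n₂|) = |-1517| / (√28749 · √97).
θ = arccos(0.90842) ≈ 24.7°.

24.7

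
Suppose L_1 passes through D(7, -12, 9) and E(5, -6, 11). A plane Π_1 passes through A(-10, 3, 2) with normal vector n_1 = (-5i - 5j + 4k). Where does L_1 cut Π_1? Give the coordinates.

A direction vector for L_1 is E − D = (-2, 6, 2).
Π_1: n_1·r = n_1·A gives -5x - 5y + 4z = 43.
Substitute r = (7, -12, 9) + t(-2, 6, 2) into the plane: 61 + (-12)t = 43, so t = 3/2.
Intersection: (7, -12, 9) + (3/2)·(-2, 6, 2) = (4, -3, 12).

(4, -3, 12)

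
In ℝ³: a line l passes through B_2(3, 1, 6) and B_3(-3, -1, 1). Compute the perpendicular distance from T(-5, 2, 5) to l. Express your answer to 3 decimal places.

5.098

A direction vector for l is B_3 − B_2 = (-6, -2, -5).
Taking (3, 1, 6) on l with direction v = (-6, -2, -5): w = T − (3, 1, 6) = (-8, 1, -1), and w × v = (-7, -34, 22).
Distance = |w × v| / |v| = √1689 / √65 ≈ 5.098.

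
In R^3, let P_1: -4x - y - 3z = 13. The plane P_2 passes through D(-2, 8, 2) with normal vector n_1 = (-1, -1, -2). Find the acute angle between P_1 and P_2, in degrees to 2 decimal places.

P_2: n_1·r = n_1·D gives -x - y - 2z = -10.
cos θ = |n₁·n₂| / (|n₁||n₂|) = |11| / (√26 · √6).
θ = arccos(0.88070) ≈ 28.27°.

28.27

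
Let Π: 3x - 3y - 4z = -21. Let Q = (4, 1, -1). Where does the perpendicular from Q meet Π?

Foot = Q − λn with λ = (n·Q − d)/|n|² = (13 − (-21))/34 = 1.
Foot = (4, 1, -1) − 1·(3, -3, -4) = (1, 4, 3).

(1, 4, 3)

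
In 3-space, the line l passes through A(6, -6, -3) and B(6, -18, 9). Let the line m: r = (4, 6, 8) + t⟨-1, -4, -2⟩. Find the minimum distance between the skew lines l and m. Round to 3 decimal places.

A direction vector for l is B − A = (0, -12, 12).
Common perpendicular direction n = (0, -12, 12) × (-1, -4, -2) = (72, -12, -12).
With w = (4, 6, 8) − (6, -6, -3) = (-2, 12, 11), w · n = -420.
Distance = |w · n| / |n| = |-420| / √5472 ≈ 5.678.

5.678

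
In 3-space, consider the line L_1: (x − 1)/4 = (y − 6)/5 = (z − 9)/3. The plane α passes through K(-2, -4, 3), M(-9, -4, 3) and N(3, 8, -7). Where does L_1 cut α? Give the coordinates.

L_1 has direction (4, 5, 3) through (1, 6, 9).
KM = (-7, 0, 0), KN = (5, 12, -10); a normal to α is KM × KN = (0, -70, -84).
Using K: α has equation -70y - 84z = 28.
Substitute r = (1, 6, 9) + t(4, 5, 3) into the plane: -1176 + (-602)t = 28, so t = -2.
Intersection: (1, 6, 9) + (-2)·(4, 5, 3) = (-7, -4, 3).

(-7, -4, 3)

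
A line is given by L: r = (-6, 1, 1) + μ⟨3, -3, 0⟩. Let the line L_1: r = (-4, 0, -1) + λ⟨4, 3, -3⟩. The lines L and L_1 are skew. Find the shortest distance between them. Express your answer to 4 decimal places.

Common perpendicular direction n = (3, -3, 0) × (4, 3, -3) = (9, 9, 21).
With w = (-4, 0, -1) − (-6, 1, 1) = (2, -1, -2), w · n = -33.
Distance = |w · n| / |n| = |-33| / √603 ≈ 1.3439.

1.3439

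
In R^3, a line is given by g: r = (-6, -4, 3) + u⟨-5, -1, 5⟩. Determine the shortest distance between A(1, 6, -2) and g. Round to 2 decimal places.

8.83

Taking (-6, -4, 3) on g with direction v = (-5, -1, 5): w = A − (-6, -4, 3) = (7, 10, -5), and w × v = (45, -10, 43).
Distance = |w × v| / |v| = √3974 / √51 ≈ 8.83.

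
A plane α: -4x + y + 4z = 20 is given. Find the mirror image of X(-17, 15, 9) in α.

λ = (n·X − d)/|n|² = (119 − 20)/33 = 3.
Reflection = X − 2λn = (-17, 15, 9) − 6·(-4, 1, 4) = (7, 9, -15).

(7, 9, -15)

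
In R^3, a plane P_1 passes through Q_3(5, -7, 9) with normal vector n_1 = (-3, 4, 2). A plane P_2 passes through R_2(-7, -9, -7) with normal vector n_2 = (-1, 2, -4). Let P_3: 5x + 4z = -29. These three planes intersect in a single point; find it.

(-1, -4, -6)

P_1: n_1·r = n_1·Q_3 gives -3x + 4y + 2z = -25.
P_2: n_2·r = n_2·R_2 gives -x + 2y - 4z = 17.
Solving the 3×3 linear system -3x + 4y + 2z = -25, -x + 2y - 4z = 17, 5x + 4z = -29 (e.g. by elimination or Cramer's rule, determinant = -108) gives (-1, -4, -6).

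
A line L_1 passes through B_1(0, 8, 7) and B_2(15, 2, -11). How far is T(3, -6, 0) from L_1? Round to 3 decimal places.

A direction vector for L_1 is B_2 − B_1 = (15, -6, -18).
Taking (0, 8, 7) on L_1 with direction v = (15, -6, -18): w = T − (0, 8, 7) = (3, -14, -7), and w × v = (210, -51, 192).
Distance = |w × v| / |v| = √83565 / √585 ≈ 11.952.

11.952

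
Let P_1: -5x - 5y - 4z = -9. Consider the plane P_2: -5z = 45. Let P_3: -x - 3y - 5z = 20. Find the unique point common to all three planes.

(1, 8, -9)

Solving the 3×3 linear system -5x - 5y - 4z = -9, -5z = 45, -x - 3y - 5z = 20 (e.g. by elimination or Cramer's rule, determinant = 50) gives (1, 8, -9).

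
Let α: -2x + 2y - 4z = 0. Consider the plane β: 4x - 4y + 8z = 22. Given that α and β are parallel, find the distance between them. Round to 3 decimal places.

2.245

Rescale β by 1/(-2): -2x + 2y - 4z = -11. Then distance = |0 − (-11)| / √24 ≈ 2.245.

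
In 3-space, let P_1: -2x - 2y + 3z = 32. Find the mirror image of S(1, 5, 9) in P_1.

λ = (n·S − d)/|n|² = (15 − 32)/17 = -1.
Reflection = S − 2λn = (1, 5, 9) − (-2)·(-2, -2, 3) = (-3, 1, 15).

(-3, 1, 15)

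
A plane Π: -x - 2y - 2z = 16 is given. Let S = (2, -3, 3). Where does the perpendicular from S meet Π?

(0, -7, -1)

Foot = S − λn with λ = (n·S − d)/|n|² = (-2 − 16)/9 = -2.
Foot = (2, -3, 3) − (-2)·(-1, -2, -2) = (0, -7, -1).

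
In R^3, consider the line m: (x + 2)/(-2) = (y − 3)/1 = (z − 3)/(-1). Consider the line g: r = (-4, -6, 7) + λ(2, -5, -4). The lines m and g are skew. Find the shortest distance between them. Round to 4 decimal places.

m has direction (-2, 1, -1) through (-2, 3, 3).
Common perpendicular direction n = (-2, 1, -1) × (2, -5, -4) = (-9, -10, 8).
With w = (-4, -6, 7) − (-2, 3, 3) = (-2, -9, 4), w · n = 140.
Distance = |w · n| / |n| = |140| / √245 ≈ 8.9443.

8.9443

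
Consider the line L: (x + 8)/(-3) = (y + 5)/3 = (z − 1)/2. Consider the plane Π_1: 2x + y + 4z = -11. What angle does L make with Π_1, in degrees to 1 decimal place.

L has direction (-3, 3, 2) through (-8, -5, 1).
sin θ = |n·v| / (|n||v|) = |5| / (√21 · √22) = 0.23262.
θ ≈ 13.5°.

13.5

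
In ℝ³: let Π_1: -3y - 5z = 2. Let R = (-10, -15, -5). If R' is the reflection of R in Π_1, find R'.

λ = (n·R − d)/|n|² = (70 − 2)/34 = 2.
Reflection = R − 2λn = (-10, -15, -5) − 4·(0, -3, -5) = (-10, -3, 15).

(-10, -3, 15)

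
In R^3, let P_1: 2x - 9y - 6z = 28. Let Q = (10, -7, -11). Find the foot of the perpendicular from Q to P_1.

Foot = Q − λn with λ = (n·Q − d)/|n|² = (149 − 28)/121 = 1.
Foot = (10, -7, -11) − 1·(2, -9, -6) = (8, 2, -5).

(8, 2, -5)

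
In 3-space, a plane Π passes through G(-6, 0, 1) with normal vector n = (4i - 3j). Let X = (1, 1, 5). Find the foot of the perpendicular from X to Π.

Π: n·r = n·G gives 4x - 3y = -24.
Foot = X − λn with λ = (n·X − d)/|n|² = (1 − (-24))/25 = 1.
Foot = (1, 1, 5) − 1·(4, -3, 0) = (-3, 4, 5).

(-3, 4, 5)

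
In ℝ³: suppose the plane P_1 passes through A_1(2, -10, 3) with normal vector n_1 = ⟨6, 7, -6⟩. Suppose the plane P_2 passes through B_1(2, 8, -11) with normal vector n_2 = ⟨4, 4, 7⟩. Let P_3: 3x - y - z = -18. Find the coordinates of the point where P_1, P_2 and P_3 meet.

(-7, -4, 1)

P_1: n_1·r = n_1·A_1 gives 6x + 7y - 6z = -76.
P_2: n_2·r = n_2·B_1 gives 4x + 4y + 7z = -37.
Solving the 3×3 linear system 6x + 7y - 6z = -76, 4x + 4y + 7z = -37, 3x - y - z = -18 (e.g. by elimination or Cramer's rule, determinant = 289) gives (-7, -4, 1).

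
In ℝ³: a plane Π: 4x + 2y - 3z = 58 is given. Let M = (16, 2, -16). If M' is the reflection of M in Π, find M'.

(0, -6, -4)

λ = (n·M − d)/|n|² = (116 − 58)/29 = 2.
Reflection = M − 2λn = (16, 2, -16) − 4·(4, 2, -3) = (0, -6, -4).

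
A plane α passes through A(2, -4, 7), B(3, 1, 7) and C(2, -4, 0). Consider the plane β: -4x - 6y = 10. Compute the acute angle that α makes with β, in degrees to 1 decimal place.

AB = (1, 5, 0), AC = (0, 0, -7); a normal to α is AB × AC = (-35, 7, 0).
Using A: α has equation -35x + 7y = -98.
cos θ = |n₁·n₂| / (|n₁||n₂|) = |98| / (√1274 · √52).
θ = arccos(0.38075) ≈ 67.6°.

67.6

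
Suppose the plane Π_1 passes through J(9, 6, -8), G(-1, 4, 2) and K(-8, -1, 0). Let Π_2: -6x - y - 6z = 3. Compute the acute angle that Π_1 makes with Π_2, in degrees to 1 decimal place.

JG = (-10, -2, 10), JK = (-17, -7, 8); a normal to Π_1 is JG × JK = (54, -90, 36).
Using J: Π_1 has equation 54x - 90y + 36z = -342.
cos θ = |n₁·n₂| / (|n₁||n₂|) = |-450| / (√12312 · √73).
θ = arccos(0.47466) ≈ 61.7°.

61.7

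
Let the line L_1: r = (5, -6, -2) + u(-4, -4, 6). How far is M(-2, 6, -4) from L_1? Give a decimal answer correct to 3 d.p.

13.489

Taking (5, -6, -2) on L_1 with direction v = (-4, -4, 6): w = M − (5, -6, -2) = (-7, 12, -2), and w × v = (64, 50, 76).
Distance = |w × v| / |v| = √12372 / √68 ≈ 13.489.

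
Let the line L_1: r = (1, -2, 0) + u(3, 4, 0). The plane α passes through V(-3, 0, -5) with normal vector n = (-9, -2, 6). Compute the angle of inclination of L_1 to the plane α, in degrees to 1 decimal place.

α: n·r = n·V gives -9x - 2y + 6z = -3.
sin θ = |n·v| / (|n||v|) = |-35| / (√121 · √25) = 0.63636.
θ ≈ 39.5°.

39.5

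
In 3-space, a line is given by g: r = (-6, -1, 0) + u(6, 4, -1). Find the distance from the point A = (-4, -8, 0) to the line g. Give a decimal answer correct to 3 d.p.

6.940

Taking (-6, -1, 0) on g with direction v = (6, 4, -1): w = A − (-6, -1, 0) = (2, -7, 0), and w × v = (7, 2, 50).
Distance = |w × v| / |v| = √2553 / √53 ≈ 6.940.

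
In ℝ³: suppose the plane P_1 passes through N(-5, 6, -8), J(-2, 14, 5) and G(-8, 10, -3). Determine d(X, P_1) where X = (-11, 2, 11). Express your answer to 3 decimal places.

NJ = (3, 8, 13), NG = (-3, 4, 5); a normal to P_1 is NJ × NG = (-12, -54, 36).
Using N: P_1 has equation -12x - 54y + 36z = -552.
n·X − d = (-12)·(-11) + (-54)·(2) + (36)·(11) − (-552) = 972; |n| = √4356.
Distance = |972| / √4356 = 972/√4356 ≈ 14.727.

14.727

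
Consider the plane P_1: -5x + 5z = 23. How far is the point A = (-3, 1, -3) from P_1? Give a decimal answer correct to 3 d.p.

3.253

n·A − d = (-5)·(-3) + (0)·(1) + (5)·(-3) − 23 = -23; |n| = √50.
Distance = |-23| / √50 = 23/√50 ≈ 3.253.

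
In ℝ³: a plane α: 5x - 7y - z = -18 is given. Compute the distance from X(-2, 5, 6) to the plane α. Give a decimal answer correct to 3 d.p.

3.811

n·X − d = (5)·(-2) + (-7)·(5) + (-1)·(6) − (-18) = -33; |n| = √75.
Distance = |-33| / √75 = 33/√75 ≈ 3.811.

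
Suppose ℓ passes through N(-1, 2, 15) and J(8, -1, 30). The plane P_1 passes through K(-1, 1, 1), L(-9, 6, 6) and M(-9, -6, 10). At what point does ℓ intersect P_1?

(-7, 4, 5)

A direction vector for ℓ is J − N = (9, -3, 15).
KL = (-8, 5, 5), KM = (-8, -7, 9); a normal to P_1 is KL × KM = (80, 32, 96).
Using K: P_1 has equation 80x + 32y + 96z = 48.
Substitute r = (-1, 2, 15) + t(9, -3, 15) into the plane: 1424 + 2064t = 48, so t = -2/3.
Intersection: (-1, 2, 15) + (-2/3)·(9, -3, 15) = (-7, 4, 5).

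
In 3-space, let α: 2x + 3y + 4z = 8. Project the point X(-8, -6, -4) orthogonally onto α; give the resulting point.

Foot = X − λn with λ = (n·X − d)/|n|² = (-50 − 8)/29 = -2.
Foot = (-8, -6, -4) − (-2)·(2, 3, 4) = (-4, 0, 4).

(-4, 0, 4)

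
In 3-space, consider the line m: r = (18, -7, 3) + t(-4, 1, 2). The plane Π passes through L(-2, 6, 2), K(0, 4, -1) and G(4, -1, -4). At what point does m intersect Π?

LK = (2, -2, -3), LG = (6, -7, -6); a normal to Π is LK × LG = (-9, -6, -2).
Using L: Π has equation -9x - 6y - 2z = -22.
Substitute r = (18, -7, 3) + t(-4, 1, 2) into the plane: -126 + 26t = -22, so t = 4.
Intersection: (18, -7, 3) + 4·(-4, 1, 2) = (2, -3, 11).

(2, -3, 11)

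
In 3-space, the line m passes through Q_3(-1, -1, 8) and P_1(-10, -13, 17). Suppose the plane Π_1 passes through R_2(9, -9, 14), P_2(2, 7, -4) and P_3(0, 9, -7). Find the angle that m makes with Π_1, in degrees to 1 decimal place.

A direction vector for m is P_1 − Q_3 = (-9, -12, 9).
R_2P_2 = (-7, 16, -18), R_2P_3 = (-9, 18, -21); a normal to Π_1 is R_2P_2 × R_2P_3 = (-12, 15, 18).
Using R_2: Π_1 has equation -12x + 15y + 18z = 9.
sin θ = |n·v| / (|n||v|) = |90| / (√693 · √306) = 0.19544.
θ ≈ 11.3°.

11.3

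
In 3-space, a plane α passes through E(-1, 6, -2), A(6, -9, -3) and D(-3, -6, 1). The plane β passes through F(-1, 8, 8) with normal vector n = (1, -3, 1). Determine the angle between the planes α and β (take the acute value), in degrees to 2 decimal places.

EA = (7, -15, -1), ED = (-2, -12, 3); a normal to α is EA × ED = (-57, -19, -114).
Using E: α has equation -57x - 19y - 114z = 171.
β: n·r = n·F gives x - 3y + z = -17.
cos θ = |n₁·n₂| / (|n₁||n₂|) = |-114| / (√16606 · √11).
θ = arccos(0.26673) ≈ 74.53°.

74.53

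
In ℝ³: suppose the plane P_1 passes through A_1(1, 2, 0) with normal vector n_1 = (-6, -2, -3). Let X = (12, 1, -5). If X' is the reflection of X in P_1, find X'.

P_1: n_1·r = n_1·A_1 gives -6x - 2y - 3z = -10.
λ = (n·X − d)/|n|² = (-59 − (-10))/49 = -1.
Reflection = X − 2λn = (12, 1, -5) − (-2)·(-6, -2, -3) = (0, -3, -11).

(0, -3, -11)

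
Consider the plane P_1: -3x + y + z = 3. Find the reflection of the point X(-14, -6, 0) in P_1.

λ = (n·X − d)/|n|² = (36 − 3)/11 = 3.
Reflection = X − 2λn = (-14, -6, 0) − 6·(-3, 1, 1) = (4, -12, -6).

(4, -12, -6)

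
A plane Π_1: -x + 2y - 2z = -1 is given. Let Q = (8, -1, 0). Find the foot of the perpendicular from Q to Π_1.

(7, 1, -2)

Foot = Q − λn with λ = (n·Q − d)/|n|² = (-10 − (-1))/9 = -1.
Foot = (8, -1, 0) − (-1)·(-1, 2, -2) = (7, 1, -2).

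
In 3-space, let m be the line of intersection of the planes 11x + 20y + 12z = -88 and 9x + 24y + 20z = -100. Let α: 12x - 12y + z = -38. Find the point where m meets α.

(-4, -1, -2)

Direction of m: (11, 20, 12) × (9, 24, 20) = (112, -112, 84).
A point on m: solving the two plane equations with x = -8 gives (-8, 3, -5).
Substitute r = (-8, 3, -5) + t(112, -112, 84) into the plane: -137 + 2772t = -38, so t = 1/28.
Intersection: (-8, 3, -5) + (1/28)·(112, -112, 84) = (-4, -1, -2).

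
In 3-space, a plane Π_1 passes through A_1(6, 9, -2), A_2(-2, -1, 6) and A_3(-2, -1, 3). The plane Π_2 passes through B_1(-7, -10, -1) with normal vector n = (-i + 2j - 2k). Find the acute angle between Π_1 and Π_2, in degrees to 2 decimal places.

47.41

A_1A_2 = (-8, -10, 8), A_1A_3 = (-8, -10, 5); a normal to Π_1 is A_1A_2 × A_1A_3 = (30, -24, 0).
Using A_1: Π_1 has equation 30x - 24y = -36.
Π_2: n·r = n·B_1 gives -x + 2y - 2z = -11.
cos θ = |n₁·n₂| / (|n₁||n₂|) = |-78| / (√1476 · √9).
θ = arccos(0.67675) ≈ 47.41°.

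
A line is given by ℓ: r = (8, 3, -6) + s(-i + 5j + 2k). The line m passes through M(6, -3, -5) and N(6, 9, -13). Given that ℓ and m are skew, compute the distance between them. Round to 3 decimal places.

A direction vector for m is N − M = (0, 12, -8).
Common perpendicular direction n = (-1, 5, 2) × (0, 12, -8) = (-64, -8, -12).
With w = (6, -3, -5) − (8, 3, -6) = (-2, -6, 1), w · n = 164.
Distance = |w · n| / |n| = |164| / √4304 ≈ 2.500.

2.500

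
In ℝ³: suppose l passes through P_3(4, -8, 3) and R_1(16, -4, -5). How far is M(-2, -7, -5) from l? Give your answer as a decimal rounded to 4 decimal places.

10.0463

A direction vector for l is R_1 − P_3 = (12, 4, -8).
Taking (4, -8, 3) on l with direction v = (12, 4, -8): w = M − (4, -8, 3) = (-6, 1, -8), and w × v = (24, -144, -36).
Distance = |w × v| / |v| = √22608 / √224 ≈ 10.0463.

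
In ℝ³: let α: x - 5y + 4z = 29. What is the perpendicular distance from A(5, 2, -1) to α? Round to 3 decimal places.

5.864

n·A − d = (1)·(5) + (-5)·(2) + (4)·(-1) − 29 = -38; |n| = √42.
Distance = |-38| / √42 = 38/√42 ≈ 5.864.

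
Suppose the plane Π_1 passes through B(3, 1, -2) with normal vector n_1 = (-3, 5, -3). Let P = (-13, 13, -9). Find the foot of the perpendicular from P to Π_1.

(-4, -2, 0)

Π_1: n_1·r = n_1·B gives -3x + 5y - 3z = 2.
Foot = P − λn with λ = (n·P − d)/|n|² = (131 − 2)/43 = 3.
Foot = (-13, 13, -9) − 3·(-3, 5, -3) = (-4, -2, 0).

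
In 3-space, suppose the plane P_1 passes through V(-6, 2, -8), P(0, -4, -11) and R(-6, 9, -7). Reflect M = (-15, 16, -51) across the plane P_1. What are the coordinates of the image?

VP = (6, -6, -3), VR = (0, 7, 1); a normal to P_1 is VP × VR = (15, -6, 42).
Using V: P_1 has equation 15x - 6y + 42z = -438.
λ = (n·M − d)/|n|² = (-2463 − (-438))/2025 = -1.
Reflection = M − 2λn = (-15, 16, -51) − (-2)·(15, -6, 42) = (15, 4, 33).

(15, 4, 33)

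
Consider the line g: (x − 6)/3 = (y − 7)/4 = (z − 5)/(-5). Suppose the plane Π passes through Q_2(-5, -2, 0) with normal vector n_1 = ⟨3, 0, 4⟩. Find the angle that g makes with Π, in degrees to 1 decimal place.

g has direction (3, 4, -5) through (6, 7, 5).
Π: n_1·r = n_1·Q_2 gives 3x + 4z = -15.
sin θ = |n·v| / (|n||v|) = |-11| / (√25 · √50) = 0.31113.
θ ≈ 18.1°.

18.1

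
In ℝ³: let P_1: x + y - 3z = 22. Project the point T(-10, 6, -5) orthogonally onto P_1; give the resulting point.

(-9, 7, -8)

Foot = T − λn with λ = (n·T − d)/|n|² = (11 − 22)/11 = -1.
Foot = (-10, 6, -5) − (-1)·(1, 1, -3) = (-9, 7, -8).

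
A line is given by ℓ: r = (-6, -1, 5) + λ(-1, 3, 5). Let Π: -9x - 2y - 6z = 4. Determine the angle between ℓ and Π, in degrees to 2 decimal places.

sin θ = |n·v| / (|n||v|) = |-27| / (√121 · √35) = 0.41489.
θ ≈ 24.51°.

24.51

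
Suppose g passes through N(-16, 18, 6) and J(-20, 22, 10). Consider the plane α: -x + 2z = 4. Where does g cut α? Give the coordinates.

(-8, 10, -2)

A direction vector for g is J − N = (-4, 4, 4).
Substitute r = (-16, 18, 6) + t(-4, 4, 4) into the plane: 28 + 12t = 4, so t = -2.
Intersection: (-16, 18, 6) + (-2)·(-4, 4, 4) = (-8, 10, -2).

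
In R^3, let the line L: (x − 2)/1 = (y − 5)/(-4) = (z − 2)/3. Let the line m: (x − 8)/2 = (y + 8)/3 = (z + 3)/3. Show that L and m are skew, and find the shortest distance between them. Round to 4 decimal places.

L has direction (1, -4, 3) through (2, 5, 2).
m has direction (2, 3, 3) through (8, -8, -3).
Common perpendicular direction n = (1, -4, 3) × (2, 3, 3) = (-21, 3, 11).
With w = (8, -8, -3) − (2, 5, 2) = (6, -13, -5), w · n = -220.
Since n ≠ 0 the lines are not parallel, and w · n = -220 ≠ 0 so they do not intersect; hence they are skew.
Distance = |w · n| / |n| = |-220| / √571 ≈ 9.2067.

9.2067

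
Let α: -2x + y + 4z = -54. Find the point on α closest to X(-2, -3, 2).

(4, -6, -10)

Foot = X − λn with λ = (n·X − d)/|n|² = (9 − (-54))/21 = 3.
Foot = (-2, -3, 2) − 3·(-2, 1, 4) = (4, -6, -10).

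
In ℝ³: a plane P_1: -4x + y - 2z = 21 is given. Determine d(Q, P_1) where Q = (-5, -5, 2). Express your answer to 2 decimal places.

2.18

n·Q − d = (-4)·(-5) + (1)·(-5) + (-2)·(2) − 21 = -10; |n| = √21.
Distance = |-10| / √21 = 10/√21 ≈ 2.18.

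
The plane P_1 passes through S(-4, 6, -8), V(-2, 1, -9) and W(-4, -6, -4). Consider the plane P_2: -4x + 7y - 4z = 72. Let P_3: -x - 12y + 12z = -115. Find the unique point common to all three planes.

(-5, 4, -6)

SV = (2, -5, -1), SW = (0, -12, 4); a normal to P_1 is SV × SW = (-32, -8, -24).
Using S: P_1 has equation -32x - 8y - 24z = 272.
Solving the 3×3 linear system -32x - 8y - 24z = 272, -4x + 7y - 4z = 72, -x - 12y + 12z = -115 (e.g. by elimination or Cramer's rule, determinant = -2888) gives (-5, 4, -6).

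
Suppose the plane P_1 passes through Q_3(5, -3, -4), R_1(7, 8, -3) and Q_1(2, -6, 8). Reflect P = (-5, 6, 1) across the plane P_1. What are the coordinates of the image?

Q_3R_1 = (2, 11, 1), Q_3Q_1 = (-3, -3, 12); a normal to P_1 is Q_3R_1 × Q_3Q_1 = (135, -27, 27).
Using Q_3: P_1 has equation 135x - 27y + 27z = 648.
λ = (n·P − d)/|n|² = (-810 − 648)/19683 = -2/27.
Reflection = P − 2λn = (-5, 6, 1) − (-4/27)·(135, -27, 27) = (15, 2, 5).

(15, 2, 5)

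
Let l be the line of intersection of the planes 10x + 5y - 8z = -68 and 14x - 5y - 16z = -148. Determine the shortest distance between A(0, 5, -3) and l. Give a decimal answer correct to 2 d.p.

Direction of l: (10, 5, -8) × (14, -5, -16) = (-120, 48, -120).
A point on l: solving the two plane equations with x = -3 gives (-3, 2, 6).
Taking (-3, 2, 6) on l with direction v = (-120, 48, -120): w = A − (-3, 2, 6) = (3, 3, -9), and w × v = (72, 1440, 504).
Distance = |w × v| / |v| = √2332800 / √31104 ≈ 8.66.

8.66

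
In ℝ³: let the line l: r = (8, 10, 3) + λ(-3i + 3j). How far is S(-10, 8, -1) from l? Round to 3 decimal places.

14.697

Taking (8, 10, 3) on l with direction v = (-3, 3, 0): w = S − (8, 10, 3) = (-18, -2, -4), and w × v = (12, 12, -60).
Distance = |w × v| / |v| = √3888 / √18 ≈ 14.697.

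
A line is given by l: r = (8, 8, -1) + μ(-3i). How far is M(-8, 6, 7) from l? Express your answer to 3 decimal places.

8.246

Taking (8, 8, -1) on l with direction v = (-3, 0, 0): w = M − (8, 8, -1) = (-16, -2, 8), and w × v = (0, -24, -6).
Distance = |w × v| / |v| = √612 / √9 ≈ 8.246.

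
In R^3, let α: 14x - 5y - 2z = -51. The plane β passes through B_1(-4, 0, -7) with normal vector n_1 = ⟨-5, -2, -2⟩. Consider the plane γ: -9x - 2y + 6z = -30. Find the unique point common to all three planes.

(-4, 3, -10)

β: n_1·r = n_1·B_1 gives -5x - 2y - 2z = 34.
Solving the 3×3 linear system 14x - 5y - 2z = -51, -5x - 2y - 2z = 34, -9x - 2y + 6z = -30 (e.g. by elimination or Cramer's rule, determinant = -448) gives (-4, 3, -10).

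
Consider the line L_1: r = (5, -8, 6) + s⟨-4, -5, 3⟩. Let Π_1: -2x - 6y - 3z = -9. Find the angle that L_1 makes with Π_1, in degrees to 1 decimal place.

sin θ = |n·v| / (|n||v|) = |29| / (√49 · √50) = 0.58589.
θ ≈ 35.9°.

35.9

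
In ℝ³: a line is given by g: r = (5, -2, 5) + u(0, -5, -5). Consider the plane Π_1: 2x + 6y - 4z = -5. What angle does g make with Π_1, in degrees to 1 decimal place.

10.9

sin θ = |n·v| / (|n||v|) = |-10| / (√56 · √50) = 0.18898.
θ ≈ 10.9°.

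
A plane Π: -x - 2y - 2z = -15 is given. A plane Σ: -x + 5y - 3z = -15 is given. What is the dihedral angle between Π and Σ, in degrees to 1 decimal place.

cos θ = |n₁·n₂| / (|n₁||n₂|) = |-3| / (√9 · √35).
θ = arccos(0.16903) ≈ 80.3°.

80.3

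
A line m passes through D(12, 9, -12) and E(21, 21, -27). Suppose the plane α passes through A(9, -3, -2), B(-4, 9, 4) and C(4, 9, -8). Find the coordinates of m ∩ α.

A direction vector for m is E − D = (9, 12, -15).
AB = (-13, 12, 6), AC = (-5, 12, -6); a normal to α is AB × AC = (-144, -108, -96).
Using A: α has equation -144x - 108y - 96z = -780.
Substitute r = (12, 9, -12) + t(9, 12, -15) into the plane: -1548 + (-1152)t = -780, so t = -2/3.
Intersection: (12, 9, -12) + (-2/3)·(9, 12, -15) = (6, 1, -2).

(6, 1, -2)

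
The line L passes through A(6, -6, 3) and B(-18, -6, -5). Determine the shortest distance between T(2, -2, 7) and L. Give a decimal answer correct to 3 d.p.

6.450

A direction vector for L is B − A = (-24, 0, -8).
Taking (6, -6, 3) on L with direction v = (-24, 0, -8): w = T − (6, -6, 3) = (-4, 4, 4), and w × v = (-32, -128, 96).
Distance = |w × v| / |v| = √26624 / √640 ≈ 6.450.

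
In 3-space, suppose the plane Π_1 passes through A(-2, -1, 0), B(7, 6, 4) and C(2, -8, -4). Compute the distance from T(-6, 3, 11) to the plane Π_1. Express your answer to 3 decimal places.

7.566

AB = (9, 7, 4), AC = (4, -7, -4); a normal to Π_1 is AB × AC = (0, 52, -91).
Using A: Π_1 has equation 52y - 91z = -52.
n·T − d = (0)·(-6) + (52)·(3) + (-91)·(11) − (-52) = -793; |n| = √10985.
Distance = |-793| / √10985 = 793/√10985 ≈ 7.566.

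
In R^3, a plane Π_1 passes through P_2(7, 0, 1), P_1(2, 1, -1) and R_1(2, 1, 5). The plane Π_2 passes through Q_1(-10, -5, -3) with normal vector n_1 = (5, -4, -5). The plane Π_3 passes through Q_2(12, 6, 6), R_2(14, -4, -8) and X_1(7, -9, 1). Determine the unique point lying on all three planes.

P_2P_1 = (-5, 1, -2), P_2R_1 = (-5, 1, 4); a normal to Π_1 is P_2P_1 × P_2R_1 = (6, 30, 0).
Using P_2: Π_1 has equation 6x + 30y = 42.
Π_2: n_1·r = n_1·Q_1 gives 5x - 4y - 5z = -15.
Q_2R_2 = (2, -10, -14), Q_2X_1 = (-5, -15, -5); a normal to Π_3 is Q_2R_2 × Q_2X_1 = (-160, 80, -80).
Using Q_2: Π_3 has equation -160x + 80y - 80z = -1920.
Solving the 3×3 linear system 6x + 30y = 42, 5x - 4y - 5z = -15, -160x + 80y - 80z = -1920 (e.g. by elimination or Cramer's rule, determinant = 40320) gives (7, 0, 10).

(7, 0, 10)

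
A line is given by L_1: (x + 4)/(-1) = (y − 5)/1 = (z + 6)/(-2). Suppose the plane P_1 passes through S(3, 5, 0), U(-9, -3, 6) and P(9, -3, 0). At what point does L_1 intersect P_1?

L_1 has direction (-1, 1, -2) through (-4, 5, -6).
SU = (-12, -8, 6), SP = (6, -8, 0); a normal to P_1 is SU × SP = (48, 36, 144).
Using S: P_1 has equation 48x + 36y + 144z = 324.
Substitute r = (-4, 5, -6) + t(-1, 1, -2) into the plane: -876 + (-300)t = 324, so t = -4.
Intersection: (-4, 5, -6) + (-4)·(-1, 1, -2) = (0, 1, 2).

(0, 1, 2)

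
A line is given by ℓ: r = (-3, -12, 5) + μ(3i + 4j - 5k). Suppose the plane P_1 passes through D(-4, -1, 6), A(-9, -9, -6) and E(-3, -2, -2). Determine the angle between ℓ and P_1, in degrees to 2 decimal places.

12.80

DA = (-5, -8, -12), DE = (1, -1, -8); a normal to P_1 is DA × DE = (52, -52, 13).
Using D: P_1 has equation 52x - 52y + 13z = -78.
sin θ = |n·v| / (|n||v|) = |-117| / (√5577 · √50) = 0.22156.
θ ≈ 12.80°.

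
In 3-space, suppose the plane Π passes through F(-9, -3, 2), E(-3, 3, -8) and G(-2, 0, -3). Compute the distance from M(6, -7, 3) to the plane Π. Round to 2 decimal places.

FE = (6, 6, -10), FG = (7, 3, -5); a normal to Π is FE × FG = (0, -40, -24).
Using F: Π has equation -40y - 24z = 72.
n·M − d = (0)·(6) + (-40)·(-7) + (-24)·(3) − 72 = 136; |n| = √2176.
Distance = |136| / √2176 = 136/√2176 ≈ 2.92.

2.92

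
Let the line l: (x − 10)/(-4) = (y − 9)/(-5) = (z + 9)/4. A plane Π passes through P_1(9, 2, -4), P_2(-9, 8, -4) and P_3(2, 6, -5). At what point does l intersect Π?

l has direction (-4, -5, 4) through (10, 9, -9).
P_1P_2 = (-18, 6, 0), P_1P_3 = (-7, 4, -1); a normal to Π is P_1P_2 × P_1P_3 = (-6, -18, -30).
Using P_1: Π has equation -6x - 18y - 30z = 30.
Substitute r = (10, 9, -9) + t(-4, -5, 4) into the plane: 48 + (-6)t = 30, so t = 3.
Intersection: (10, 9, -9) + 3·(-4, -5, 4) = (-2, -6, 3).

(-2, -6, 3)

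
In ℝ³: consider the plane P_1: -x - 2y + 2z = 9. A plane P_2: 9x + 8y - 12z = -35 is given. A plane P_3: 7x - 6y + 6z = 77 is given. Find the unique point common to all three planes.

Solving the 3×3 linear system -x - 2y + 2z = 9, 9x + 8y - 12z = -35, 7x - 6y + 6z = 77 (e.g. by elimination or Cramer's rule, determinant = 80) gives (5, -1, 6).

(5, -1, 6)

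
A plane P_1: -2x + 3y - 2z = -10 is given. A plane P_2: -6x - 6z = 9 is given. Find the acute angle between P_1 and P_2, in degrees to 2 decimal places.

cos θ = |n₁·n₂| / (|n₁||n₂|) = |24| / (√17 · √72).
θ = arccos(0.68599) ≈ 46.69°.

46.69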